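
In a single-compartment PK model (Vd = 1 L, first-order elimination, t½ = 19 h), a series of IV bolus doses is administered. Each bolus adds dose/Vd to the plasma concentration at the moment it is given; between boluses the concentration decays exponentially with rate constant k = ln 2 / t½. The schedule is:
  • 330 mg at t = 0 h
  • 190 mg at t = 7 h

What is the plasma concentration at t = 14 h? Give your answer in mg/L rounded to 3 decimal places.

345.197 mg/L

k = ln 2 / 19 = 0.03648 per h
Dose 1 (330 mg at t=0 h): 330·exp(−0.03648·14) = 198.017 mg/L
Dose 2 (190 mg at t=7 h): 190·exp(−0.03648·7) = 147.180 mg/L
C(14) = 198.017 + 147.180 = 345.197 mg/L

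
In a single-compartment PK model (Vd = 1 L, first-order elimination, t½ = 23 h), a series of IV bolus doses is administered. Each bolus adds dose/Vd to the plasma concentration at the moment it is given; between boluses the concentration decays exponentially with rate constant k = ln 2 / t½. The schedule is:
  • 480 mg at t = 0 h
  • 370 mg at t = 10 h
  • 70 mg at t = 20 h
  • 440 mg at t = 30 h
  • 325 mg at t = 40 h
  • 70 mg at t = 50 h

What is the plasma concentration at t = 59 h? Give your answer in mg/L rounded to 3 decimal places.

k = ln 2 / 23 = 0.03014 per h
Dose 1 (480 mg at t=0 h): 480·exp(−0.03014·59) = 81.102 mg/L
Dose 2 (370 mg at t=10 h): 370·exp(−0.03014·49) = 84.504 mg/L
Dose 3 (70 mg at t=20 h): 70·exp(−0.03014·39) = 21.610 mg/L
Dose 4 (440 mg at t=30 h): 440·exp(−0.03014·29) = 183.609 mg/L
Dose 5 (325 mg at t=40 h): 325·exp(−0.03014·19) = 183.319 mg/L
Dose 6 (70 mg at t=50 h): 70·exp(−0.03014·9) = 53.371 mg/L
C(59) = 81.102 + 84.504 + 21.610 + 183.609 + 183.319 + 53.371 = 607.514 mg/L

607.514 mg/L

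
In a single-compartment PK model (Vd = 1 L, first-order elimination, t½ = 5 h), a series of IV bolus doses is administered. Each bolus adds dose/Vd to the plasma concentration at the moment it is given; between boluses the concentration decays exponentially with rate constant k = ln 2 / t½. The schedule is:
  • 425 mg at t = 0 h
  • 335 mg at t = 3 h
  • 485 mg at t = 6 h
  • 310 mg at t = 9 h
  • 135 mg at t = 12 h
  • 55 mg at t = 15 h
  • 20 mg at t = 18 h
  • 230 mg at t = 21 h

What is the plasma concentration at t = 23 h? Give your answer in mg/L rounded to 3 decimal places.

360.751 mg/L

k = ln 2 / 5 = 0.13863 per h
Dose 1 (425 mg at t=0 h): 425·exp(−0.13863·23) = 17.525 mg/L
Dose 2 (335 mg at t=3 h): 335·exp(−0.13863·20) = 20.938 mg/L
Dose 3 (485 mg at t=6 h): 485·exp(−0.13863·17) = 45.945 mg/L
Dose 4 (310 mg at t=9 h): 310·exp(−0.13863·14) = 44.512 mg/L
Dose 5 (135 mg at t=12 h): 135·exp(−0.13863·11) = 29.381 mg/L
Dose 6 (55 mg at t=15 h): 55·exp(−0.13863·8) = 18.143 mg/L
Dose 7 (20 mg at t=18 h): 20·exp(−0.13863·5) = 10.000 mg/L
Dose 8 (230 mg at t=21 h): 230·exp(−0.13863·2) = 174.307 mg/L
C(23) = 17.525 + 20.938 + 45.945 + 44.512 + 29.381 + 18.143 + 10.000 + 174.307 = 360.751 mg/L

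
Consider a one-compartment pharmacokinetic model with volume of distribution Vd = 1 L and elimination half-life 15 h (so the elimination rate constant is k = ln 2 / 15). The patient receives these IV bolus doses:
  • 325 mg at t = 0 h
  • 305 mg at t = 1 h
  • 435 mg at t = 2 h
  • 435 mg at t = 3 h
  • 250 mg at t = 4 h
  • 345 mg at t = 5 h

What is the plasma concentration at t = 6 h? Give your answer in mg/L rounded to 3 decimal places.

1786.012 mg/L

k = ln 2 / 15 = 0.04621 per h
Dose 1 (325 mg at t=0 h): 325·exp(−0.04621·6) = 246.304 mg/L
Dose 2 (305 mg at t=1 h): 305·exp(−0.04621·5) = 242.079 mg/L
Dose 3 (435 mg at t=2 h): 435·exp(−0.04621·4) = 361.588 mg/L
Dose 4 (435 mg at t=3 h): 435·exp(−0.04621·3) = 378.689 mg/L
Dose 5 (250 mg at t=4 h): 250·exp(−0.04621·2) = 227.931 mg/L
Dose 6 (345 mg at t=5 h): 345·exp(−0.04621·1) = 329.420 mg/L
C(6) = 246.304 + 242.079 + 361.588 + 378.689 + 227.931 + 329.420 = 1786.012 mg/L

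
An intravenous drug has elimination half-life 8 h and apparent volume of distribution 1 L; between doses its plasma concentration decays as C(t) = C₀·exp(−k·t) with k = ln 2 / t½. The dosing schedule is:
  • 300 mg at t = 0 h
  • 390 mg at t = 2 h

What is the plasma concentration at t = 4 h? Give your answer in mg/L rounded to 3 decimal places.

540.082 mg/L

k = ln 2 / 8 = 0.08664 per h
Dose 1 (300 mg at t=0 h): 300·exp(−0.08664·4) = 212.132 mg/L
Dose 2 (390 mg at t=2 h): 390·exp(−0.08664·2) = 327.950 mg/L
C(4) = 212.132 + 327.950 = 540.082 mg/L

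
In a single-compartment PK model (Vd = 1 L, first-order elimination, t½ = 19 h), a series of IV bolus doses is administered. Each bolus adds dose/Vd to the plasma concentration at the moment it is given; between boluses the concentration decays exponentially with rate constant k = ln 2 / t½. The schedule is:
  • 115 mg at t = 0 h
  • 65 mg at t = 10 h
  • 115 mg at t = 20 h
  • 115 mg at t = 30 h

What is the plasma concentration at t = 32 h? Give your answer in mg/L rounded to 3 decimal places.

k = ln 2 / 19 = 0.03648 per h
Dose 1 (115 mg at t=0 h): 115·exp(−0.03648·32) = 35.785 mg/L
Dose 2 (65 mg at t=10 h): 65·exp(−0.03648·22) = 29.131 mg/L
Dose 3 (115 mg at t=20 h): 115·exp(−0.03648·12) = 74.229 mg/L
Dose 4 (115 mg at t=30 h): 115·exp(−0.03648·2) = 106.908 mg/L
C(32) = 35.785 + 29.131 + 74.229 + 106.908 = 246.053 mg/L

246.053 mg/L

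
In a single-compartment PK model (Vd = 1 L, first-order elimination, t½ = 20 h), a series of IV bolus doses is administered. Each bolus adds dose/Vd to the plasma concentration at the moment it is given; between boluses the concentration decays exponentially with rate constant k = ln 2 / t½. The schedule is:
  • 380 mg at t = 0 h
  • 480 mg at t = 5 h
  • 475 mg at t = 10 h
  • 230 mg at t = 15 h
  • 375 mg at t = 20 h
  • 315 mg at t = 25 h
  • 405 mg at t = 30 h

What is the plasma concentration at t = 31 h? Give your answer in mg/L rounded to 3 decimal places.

1589.421 mg/L

k = ln 2 / 20 = 0.03466 per h
Dose 1 (380 mg at t=0 h): 380·exp(−0.03466·31) = 129.774 mg/L
Dose 2 (480 mg at t=5 h): 480·exp(−0.03466·26) = 194.941 mg/L
Dose 3 (475 mg at t=10 h): 475·exp(−0.03466·21) = 229.410 mg/L
Dose 4 (230 mg at t=15 h): 230·exp(−0.03466·16) = 132.100 mg/L
Dose 5 (375 mg at t=20 h): 375·exp(−0.03466·11) = 256.133 mg/L
Dose 6 (315 mg at t=25 h): 315·exp(−0.03466·6) = 255.860 mg/L
Dose 7 (405 mg at t=30 h): 405·exp(−0.03466·1) = 391.204 mg/L
C(31) = 129.774 + 194.941 + 229.410 + 132.100 + 256.133 + 255.860 + 391.204 = 1589.421 mg/L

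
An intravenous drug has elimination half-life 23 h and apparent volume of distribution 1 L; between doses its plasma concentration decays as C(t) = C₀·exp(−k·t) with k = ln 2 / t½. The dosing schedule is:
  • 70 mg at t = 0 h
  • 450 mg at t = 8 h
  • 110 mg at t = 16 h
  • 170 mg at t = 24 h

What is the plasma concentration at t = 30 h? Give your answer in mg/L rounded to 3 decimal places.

k = ln 2 / 23 = 0.03014 per h
Dose 1 (70 mg at t=0 h): 70·exp(−0.03014·30) = 28.343 mg/L
Dose 2 (450 mg at t=8 h): 450·exp(−0.03014·22) = 231.884 mg/L
Dose 3 (110 mg at t=16 h): 110·exp(−0.03014·14) = 72.137 mg/L
Dose 4 (170 mg at t=24 h): 170·exp(−0.03014·6) = 141.879 mg/L
C(30) = 28.343 + 231.884 + 72.137 + 141.879 = 474.244 mg/L

474.244 mg/L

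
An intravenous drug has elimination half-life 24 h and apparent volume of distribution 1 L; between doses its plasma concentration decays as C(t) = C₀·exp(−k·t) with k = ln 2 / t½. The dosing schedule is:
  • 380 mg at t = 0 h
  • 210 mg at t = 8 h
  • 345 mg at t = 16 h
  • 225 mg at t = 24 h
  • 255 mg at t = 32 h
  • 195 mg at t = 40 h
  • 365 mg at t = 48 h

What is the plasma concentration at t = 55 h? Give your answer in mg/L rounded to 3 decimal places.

k = ln 2 / 24 = 0.02888 per h
Dose 1 (380 mg at t=0 h): 380·exp(−0.02888·55) = 77.611 mg/L
Dose 2 (210 mg at t=8 h): 210·exp(−0.02888·47) = 54.038 mg/L
Dose 3 (345 mg at t=16 h): 345·exp(−0.02888·39) = 111.852 mg/L
Dose 4 (225 mg at t=24 h): 225·exp(−0.02888·31) = 91.908 mg/L
Dose 5 (255 mg at t=32 h): 255·exp(−0.02888·23) = 131.236 mg/L
Dose 6 (195 mg at t=40 h): 195·exp(−0.02888·15) = 126.442 mg/L
Dose 7 (365 mg at t=48 h): 365·exp(−0.02888·7) = 298.190 mg/L
C(55) = 77.611 + 54.038 + 111.852 + 91.908 + 131.236 + 126.442 + 298.190 = 891.277 mg/L

891.277 mg/L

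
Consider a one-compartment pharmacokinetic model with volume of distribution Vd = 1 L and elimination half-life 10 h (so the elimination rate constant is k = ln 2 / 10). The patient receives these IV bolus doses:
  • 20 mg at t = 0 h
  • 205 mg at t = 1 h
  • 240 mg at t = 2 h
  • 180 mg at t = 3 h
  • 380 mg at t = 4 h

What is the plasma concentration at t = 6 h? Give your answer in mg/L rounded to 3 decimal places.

k = ln 2 / 10 = 0.06931 per h
Dose 1 (20 mg at t=0 h): 20·exp(−0.06931·6) = 13.195 mg/L
Dose 2 (205 mg at t=1 h): 205·exp(−0.06931·5) = 144.957 mg/L
Dose 3 (240 mg at t=2 h): 240·exp(−0.06931·4) = 181.886 mg/L
Dose 4 (180 mg at t=3 h): 180·exp(−0.06931·3) = 146.205 mg/L
Dose 5 (380 mg at t=4 h): 380·exp(−0.06931·2) = 330.809 mg/L
C(6) = 13.195 + 144.957 + 181.886 + 146.205 + 330.809 = 817.053 mg/L

817.053 mg/L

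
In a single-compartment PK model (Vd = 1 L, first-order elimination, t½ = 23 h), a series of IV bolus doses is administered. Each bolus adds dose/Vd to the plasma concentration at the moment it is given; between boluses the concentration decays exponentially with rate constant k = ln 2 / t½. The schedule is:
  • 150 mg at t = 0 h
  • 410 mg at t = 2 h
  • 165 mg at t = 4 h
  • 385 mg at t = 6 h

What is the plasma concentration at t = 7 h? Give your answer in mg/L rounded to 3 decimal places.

k = ln 2 / 23 = 0.03014 per h
Dose 1 (150 mg at t=0 h): 150·exp(−0.03014·7) = 121.471 mg/L
Dose 2 (410 mg at t=2 h): 410·exp(−0.03014·5) = 352.649 mg/L
Dose 3 (165 mg at t=4 h): 165·exp(−0.03014·3) = 150.737 mg/L
Dose 4 (385 mg at t=6 h): 385·exp(−0.03014·1) = 373.570 mg/L
C(7) = 121.471 + 352.649 + 150.737 + 373.570 = 998.427 mg/L

998.427 mg/L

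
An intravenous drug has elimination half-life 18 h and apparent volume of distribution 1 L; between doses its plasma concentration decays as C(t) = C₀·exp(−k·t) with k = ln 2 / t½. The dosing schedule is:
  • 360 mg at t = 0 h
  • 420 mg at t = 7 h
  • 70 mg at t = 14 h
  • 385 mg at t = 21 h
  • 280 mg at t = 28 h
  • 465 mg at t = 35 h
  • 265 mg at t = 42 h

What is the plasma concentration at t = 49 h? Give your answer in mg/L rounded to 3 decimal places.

885.385 mg/L

k = ln 2 / 18 = 0.03851 per h
Dose 1 (360 mg at t=0 h): 360·exp(−0.03851·49) = 54.555 mg/L
Dose 2 (420 mg at t=7 h): 420·exp(−0.03851·42) = 83.339 mg/L
Dose 3 (70 mg at t=14 h): 70·exp(−0.03851·35) = 18.187 mg/L
Dose 4 (385 mg at t=21 h): 385·exp(−0.03851·28) = 130.976 mg/L
Dose 5 (280 mg at t=28 h): 280·exp(−0.03851·21) = 124.726 mg/L
Dose 6 (465 mg at t=35 h): 465·exp(−0.03851·14) = 271.218 mg/L
Dose 7 (265 mg at t=42 h): 265·exp(−0.03851·7) = 202.385 mg/L
C(49) = 54.555 + 83.339 + 18.187 + 130.976 + 124.726 + 271.218 + 202.385 = 885.385 mg/L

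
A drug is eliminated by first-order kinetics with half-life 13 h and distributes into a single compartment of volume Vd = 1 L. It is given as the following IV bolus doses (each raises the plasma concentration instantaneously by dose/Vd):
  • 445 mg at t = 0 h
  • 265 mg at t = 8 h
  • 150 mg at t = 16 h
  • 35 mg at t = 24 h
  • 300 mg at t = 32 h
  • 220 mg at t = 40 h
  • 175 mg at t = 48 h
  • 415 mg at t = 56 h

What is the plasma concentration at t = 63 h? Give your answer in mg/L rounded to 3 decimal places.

532.568 mg/L

k = ln 2 / 13 = 0.05332 per h
Dose 1 (445 mg at t=0 h): 445·exp(−0.05332·63) = 15.471 mg/L
Dose 2 (265 mg at t=8 h): 265·exp(−0.05332·55) = 14.114 mg/L
Dose 3 (150 mg at t=16 h): 150·exp(−0.05332·47) = 12.239 mg/L
Dose 4 (35 mg at t=24 h): 35·exp(−0.05332·39) = 4.375 mg/L
Dose 5 (300 mg at t=32 h): 300·exp(−0.05332·31) = 57.449 mg/L
Dose 6 (220 mg at t=40 h): 220·exp(−0.05332·23) = 64.540 mg/L
Dose 7 (175 mg at t=48 h): 175·exp(−0.05332·15) = 78.649 mg/L
Dose 8 (415 mg at t=56 h): 415·exp(−0.05332·7) = 285.729 mg/L
C(63) = 15.471 + 14.114 + 12.239 + 4.375 + 57.449 + 64.540 + 78.649 + 285.729 = 532.568 mg/L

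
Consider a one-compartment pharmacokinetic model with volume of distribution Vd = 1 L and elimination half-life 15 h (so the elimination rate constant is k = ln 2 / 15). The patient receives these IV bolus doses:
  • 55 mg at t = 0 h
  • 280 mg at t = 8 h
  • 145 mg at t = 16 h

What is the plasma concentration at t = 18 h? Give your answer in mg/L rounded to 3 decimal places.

332.529 mg/L

k = ln 2 / 15 = 0.04621 per h
Dose 1 (55 mg at t=0 h): 55·exp(−0.04621·18) = 23.940 mg/L
Dose 2 (280 mg at t=8 h): 280·exp(−0.04621·10) = 176.389 mg/L
Dose 3 (145 mg at t=16 h): 145·exp(−0.04621·2) = 132.200 mg/L
C(18) = 23.940 + 176.389 + 132.200 = 332.529 mg/L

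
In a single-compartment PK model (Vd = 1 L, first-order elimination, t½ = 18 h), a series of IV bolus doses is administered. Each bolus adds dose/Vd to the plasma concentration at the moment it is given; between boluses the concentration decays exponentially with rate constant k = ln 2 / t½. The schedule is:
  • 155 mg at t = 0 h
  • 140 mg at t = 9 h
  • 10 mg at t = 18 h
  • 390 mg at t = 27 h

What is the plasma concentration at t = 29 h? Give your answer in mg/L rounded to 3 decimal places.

k = ln 2 / 18 = 0.03851 per h
Dose 1 (155 mg at t=0 h): 155·exp(−0.03851·29) = 50.739 mg/L
Dose 2 (140 mg at t=9 h): 140·exp(−0.03851·20) = 64.811 mg/L
Dose 3 (10 mg at t=18 h): 10·exp(−0.03851·11) = 6.547 mg/L
Dose 4 (390 mg at t=27 h): 390·exp(−0.03851·2) = 361.091 mg/L
C(29) = 50.739 + 64.811 + 6.547 + 361.091 = 483.188 mg/L

483.188 mg/L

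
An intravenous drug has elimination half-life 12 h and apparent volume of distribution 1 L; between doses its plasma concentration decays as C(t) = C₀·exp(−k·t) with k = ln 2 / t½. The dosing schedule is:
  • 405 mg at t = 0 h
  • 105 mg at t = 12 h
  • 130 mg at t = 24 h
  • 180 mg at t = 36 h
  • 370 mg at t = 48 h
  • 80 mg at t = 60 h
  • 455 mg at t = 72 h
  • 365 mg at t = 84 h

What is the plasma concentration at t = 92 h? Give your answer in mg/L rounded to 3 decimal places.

k = ln 2 / 12 = 0.05776 per h
Dose 1 (405 mg at t=0 h): 405·exp(−0.05776·92) = 1.993 mg/L
Dose 2 (105 mg at t=12 h): 105·exp(−0.05776·80) = 1.034 mg/L
Dose 3 (130 mg at t=24 h): 130·exp(−0.05776·68) = 2.559 mg/L
Dose 4 (180 mg at t=36 h): 180·exp(−0.05776·56) = 7.087 mg/L
Dose 5 (370 mg at t=48 h): 370·exp(−0.05776·44) = 29.136 mg/L
Dose 6 (80 mg at t=60 h): 80·exp(−0.05776·32) = 12.599 mg/L
Dose 7 (455 mg at t=72 h): 455·exp(−0.05776·20) = 143.316 mg/L
Dose 8 (365 mg at t=84 h): 365·exp(−0.05776·8) = 229.936 mg/L
C(92) = 1.993 + 1.034 + 2.559 + 7.087 + 29.136 + 12.599 + 143.316 + 229.936 = 427.660 mg/L

427.660 mg/L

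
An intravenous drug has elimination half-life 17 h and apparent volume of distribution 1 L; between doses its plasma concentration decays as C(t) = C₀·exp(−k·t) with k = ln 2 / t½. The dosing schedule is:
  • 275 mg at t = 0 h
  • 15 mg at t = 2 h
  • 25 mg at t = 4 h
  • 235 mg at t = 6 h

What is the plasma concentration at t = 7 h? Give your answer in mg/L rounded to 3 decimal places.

466.685 mg/L

k = ln 2 / 17 = 0.04077 per h
Dose 1 (275 mg at t=0 h): 275·exp(−0.04077·7) = 206.718 mg/L
Dose 2 (15 mg at t=2 h): 15·exp(−0.04077·5) = 12.234 mg/L
Dose 3 (25 mg at t=4 h): 25·exp(−0.04077·3) = 22.122 mg/L
Dose 4 (235 mg at t=6 h): 235·exp(−0.04077·1) = 225.611 mg/L
C(7) = 206.718 + 12.234 + 22.122 + 225.611 = 466.685 mg/L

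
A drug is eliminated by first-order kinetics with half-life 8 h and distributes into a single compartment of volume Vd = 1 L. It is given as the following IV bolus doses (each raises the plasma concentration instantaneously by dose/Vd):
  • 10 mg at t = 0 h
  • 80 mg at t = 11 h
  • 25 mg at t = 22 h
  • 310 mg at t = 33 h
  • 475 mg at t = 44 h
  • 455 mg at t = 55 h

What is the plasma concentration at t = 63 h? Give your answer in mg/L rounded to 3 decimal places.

k = ln 2 / 8 = 0.08664 per h
Dose 1 (10 mg at t=0 h): 10·exp(−0.08664·63) = 0.043 mg/L
Dose 2 (80 mg at t=11 h): 80·exp(−0.08664·52) = 0.884 mg/L
Dose 3 (25 mg at t=22 h): 25·exp(−0.08664·41) = 0.716 mg/L
Dose 4 (310 mg at t=33 h): 310·exp(−0.08664·30) = 23.041 mg/L
Dose 5 (475 mg at t=44 h): 475·exp(−0.08664·19) = 91.569 mg/L
Dose 6 (455 mg at t=55 h): 455·exp(−0.08664·8) = 227.500 mg/L
C(63) = 0.043 + 0.884 + 0.716 + 23.041 + 91.569 + 227.500 = 343.753 mg/L

343.753 mg/L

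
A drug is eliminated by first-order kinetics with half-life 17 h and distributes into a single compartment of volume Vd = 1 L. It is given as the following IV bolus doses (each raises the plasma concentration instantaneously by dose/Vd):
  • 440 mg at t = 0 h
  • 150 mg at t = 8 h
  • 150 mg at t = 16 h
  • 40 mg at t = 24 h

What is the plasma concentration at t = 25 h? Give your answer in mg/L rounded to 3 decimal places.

376.095 mg/L

k = ln 2 / 17 = 0.04077 per h
Dose 1 (440 mg at t=0 h): 440·exp(−0.04077·25) = 158.767 mg/L
Dose 2 (150 mg at t=8 h): 150·exp(−0.04077·17) = 75.000 mg/L
Dose 3 (150 mg at t=16 h): 150·exp(−0.04077·9) = 103.926 mg/L
Dose 4 (40 mg at t=24 h): 40·exp(−0.04077·1) = 38.402 mg/L
C(25) = 158.767 + 75.000 + 103.926 + 38.402 = 376.095 mg/L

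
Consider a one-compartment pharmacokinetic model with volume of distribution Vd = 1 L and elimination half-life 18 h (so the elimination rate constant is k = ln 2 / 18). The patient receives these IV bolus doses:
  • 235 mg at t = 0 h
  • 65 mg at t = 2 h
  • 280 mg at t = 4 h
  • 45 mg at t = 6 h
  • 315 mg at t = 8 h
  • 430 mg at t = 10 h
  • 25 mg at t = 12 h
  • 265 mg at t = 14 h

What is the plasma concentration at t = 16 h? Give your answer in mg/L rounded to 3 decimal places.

k = ln 2 / 18 = 0.03851 per h
Dose 1 (235 mg at t=0 h): 235·exp(−0.03851·16) = 126.907 mg/L
Dose 2 (65 mg at t=2 h): 65·exp(−0.03851·14) = 37.912 mg/L
Dose 3 (280 mg at t=4 h): 280·exp(−0.03851·12) = 176.389 mg/L
Dose 4 (45 mg at t=6 h): 45·exp(−0.03851·10) = 30.618 mg/L
Dose 5 (315 mg at t=8 h): 315·exp(−0.03851·8) = 231.483 mg/L
Dose 6 (430 mg at t=10 h): 430·exp(−0.03851·6) = 341.291 mg/L
Dose 7 (25 mg at t=12 h): 25·exp(−0.03851·4) = 21.431 mg/L
Dose 8 (265 mg at t=14 h): 265·exp(−0.03851·2) = 245.357 mg/L
C(16) = 126.907 + 37.912 + 176.389 + 30.618 + 231.483 + 341.291 + 21.431 + 245.357 = 1211.388 mg/L

1211.388 mg/L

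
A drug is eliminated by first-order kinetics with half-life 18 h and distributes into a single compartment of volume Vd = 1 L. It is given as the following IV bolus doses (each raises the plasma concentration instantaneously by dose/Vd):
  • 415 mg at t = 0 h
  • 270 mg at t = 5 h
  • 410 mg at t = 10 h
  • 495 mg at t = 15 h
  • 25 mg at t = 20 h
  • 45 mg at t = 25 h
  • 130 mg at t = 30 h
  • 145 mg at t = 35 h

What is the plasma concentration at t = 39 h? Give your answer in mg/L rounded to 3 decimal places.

750.487 mg/L

k = ln 2 / 18 = 0.03851 per h
Dose 1 (415 mg at t=0 h): 415·exp(−0.03851·39) = 92.431 mg/L
Dose 2 (270 mg at t=5 h): 270·exp(−0.03851·34) = 72.904 mg/L
Dose 3 (410 mg at t=10 h): 410·exp(−0.03851·29) = 134.212 mg/L
Dose 4 (495 mg at t=15 h): 495·exp(−0.03851·24) = 196.441 mg/L
Dose 5 (25 mg at t=20 h): 25·exp(−0.03851·19) = 12.028 mg/L
Dose 6 (45 mg at t=25 h): 45·exp(−0.03851·14) = 26.247 mg/L
Dose 7 (130 mg at t=30 h): 130·exp(−0.03851·9) = 91.924 mg/L
Dose 8 (145 mg at t=35 h): 145·exp(−0.03851·4) = 124.300 mg/L
C(39) = 92.431 + 72.904 + 134.212 + 196.441 + 12.028 + 26.247 + 91.924 + 124.300 = 750.487 mg/L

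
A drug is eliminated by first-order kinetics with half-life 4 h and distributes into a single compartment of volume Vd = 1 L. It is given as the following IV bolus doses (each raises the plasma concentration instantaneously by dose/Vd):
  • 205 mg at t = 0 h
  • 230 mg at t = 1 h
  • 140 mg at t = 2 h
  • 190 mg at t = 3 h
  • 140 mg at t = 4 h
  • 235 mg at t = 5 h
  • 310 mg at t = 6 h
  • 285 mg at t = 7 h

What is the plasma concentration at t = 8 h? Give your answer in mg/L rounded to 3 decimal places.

917.602 mg/L

k = ln 2 / 4 = 0.17329 per h
Dose 1 (205 mg at t=0 h): 205·exp(−0.17329·8) = 51.250 mg/L
Dose 2 (230 mg at t=1 h): 230·exp(−0.17329·7) = 68.379 mg/L
Dose 3 (140 mg at t=2 h): 140·exp(−0.17329·6) = 49.497 mg/L
Dose 4 (190 mg at t=3 h): 190·exp(−0.17329·5) = 79.885 mg/L
Dose 5 (140 mg at t=4 h): 140·exp(−0.17329·4) = 70.000 mg/L
Dose 6 (235 mg at t=5 h): 235·exp(−0.17329·3) = 139.732 mg/L
Dose 7 (310 mg at t=6 h): 310·exp(−0.17329·2) = 219.203 mg/L
Dose 8 (285 mg at t=7 h): 285·exp(−0.17329·1) = 239.655 mg/L
C(8) = 51.250 + 68.379 + 49.497 + 79.885 + 70.000 + 139.732 + 219.203 + 239.655 = 917.602 mg/L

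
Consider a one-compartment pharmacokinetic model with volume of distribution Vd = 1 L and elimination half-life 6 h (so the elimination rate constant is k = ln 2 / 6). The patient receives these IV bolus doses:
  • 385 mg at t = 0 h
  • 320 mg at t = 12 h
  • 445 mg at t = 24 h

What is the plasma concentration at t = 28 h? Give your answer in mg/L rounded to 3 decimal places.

345.888 mg/L

k = ln 2 / 6 = 0.11552 per h
Dose 1 (385 mg at t=0 h): 385·exp(−0.11552·28) = 15.158 mg/L
Dose 2 (320 mg at t=12 h): 320·exp(−0.11552·16) = 50.397 mg/L
Dose 3 (445 mg at t=24 h): 445·exp(−0.11552·4) = 280.332 mg/L
C(28) = 15.158 + 50.397 + 280.332 = 345.888 mg/L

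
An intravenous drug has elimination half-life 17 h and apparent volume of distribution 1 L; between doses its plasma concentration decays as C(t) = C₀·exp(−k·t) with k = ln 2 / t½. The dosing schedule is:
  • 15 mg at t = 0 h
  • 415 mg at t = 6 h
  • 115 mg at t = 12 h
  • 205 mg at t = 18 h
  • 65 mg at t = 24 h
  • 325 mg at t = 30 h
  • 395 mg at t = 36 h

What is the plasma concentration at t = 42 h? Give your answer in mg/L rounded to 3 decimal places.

k = ln 2 / 17 = 0.04077 per h
Dose 1 (15 mg at t=0 h): 15·exp(−0.04077·42) = 2.706 mg/L
Dose 2 (415 mg at t=6 h): 415·exp(−0.04077·36) = 95.625 mg/L
Dose 3 (115 mg at t=12 h): 115·exp(−0.04077·30) = 33.843 mg/L
Dose 4 (205 mg at t=18 h): 205·exp(−0.04077·24) = 77.050 mg/L
Dose 5 (65 mg at t=24 h): 65·exp(−0.04077·18) = 31.202 mg/L
Dose 6 (325 mg at t=30 h): 325·exp(−0.04077·12) = 199.247 mg/L
Dose 7 (395 mg at t=36 h): 395·exp(−0.04077·6) = 309.280 mg/L
C(42) = 2.706 + 95.625 + 33.843 + 77.050 + 31.202 + 199.247 + 309.280 = 748.952 mg/L

748.952 mg/L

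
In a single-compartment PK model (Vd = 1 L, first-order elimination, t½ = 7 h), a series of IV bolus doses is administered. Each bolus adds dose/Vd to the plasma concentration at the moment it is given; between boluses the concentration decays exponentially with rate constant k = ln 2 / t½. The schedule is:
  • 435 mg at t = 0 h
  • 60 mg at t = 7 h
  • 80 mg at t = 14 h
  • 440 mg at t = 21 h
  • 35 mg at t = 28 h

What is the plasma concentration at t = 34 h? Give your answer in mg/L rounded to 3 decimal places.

k = ln 2 / 7 = 0.09902 per h
Dose 1 (435 mg at t=0 h): 435·exp(−0.09902·34) = 15.009 mg/L
Dose 2 (60 mg at t=7 h): 60·exp(−0.09902·27) = 4.140 mg/L
Dose 3 (80 mg at t=14 h): 80·exp(−0.09902·20) = 11.041 mg/L
Dose 4 (440 mg at t=21 h): 440·exp(−0.09902·13) = 121.450 mg/L
Dose 5 (35 mg at t=28 h): 35·exp(−0.09902·6) = 19.322 mg/L
C(34) = 15.009 + 4.140 + 11.041 + 121.450 + 19.322 = 170.961 mg/L

170.961 mg/L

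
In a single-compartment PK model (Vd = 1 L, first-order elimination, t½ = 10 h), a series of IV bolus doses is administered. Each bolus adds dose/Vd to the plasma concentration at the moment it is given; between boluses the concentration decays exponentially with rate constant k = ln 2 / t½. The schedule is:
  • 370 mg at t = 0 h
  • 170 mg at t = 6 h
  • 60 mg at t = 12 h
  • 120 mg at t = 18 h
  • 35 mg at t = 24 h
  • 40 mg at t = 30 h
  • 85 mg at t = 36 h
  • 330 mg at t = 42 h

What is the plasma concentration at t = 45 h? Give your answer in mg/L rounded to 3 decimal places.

388.198 mg/L

k = ln 2 / 10 = 0.06931 per h
Dose 1 (370 mg at t=0 h): 370·exp(−0.06931·45) = 16.352 mg/L
Dose 2 (170 mg at t=6 h): 170·exp(−0.06931·39) = 11.388 mg/L
Dose 3 (60 mg at t=12 h): 60·exp(−0.06931·33) = 6.092 mg/L
Dose 4 (120 mg at t=18 h): 120·exp(−0.06931·27) = 18.467 mg/L
Dose 5 (35 mg at t=24 h): 35·exp(−0.06931·21) = 8.164 mg/L
Dose 6 (40 mg at t=30 h): 40·exp(−0.06931·15) = 14.142 mg/L
Dose 7 (85 mg at t=36 h): 85·exp(−0.06931·9) = 45.550 mg/L
Dose 8 (330 mg at t=42 h): 330·exp(−0.06931·3) = 268.043 mg/L
C(45) = 16.352 + 11.388 + 6.092 + 18.467 + 8.164 + 14.142 + 45.550 + 268.043 = 388.198 mg/L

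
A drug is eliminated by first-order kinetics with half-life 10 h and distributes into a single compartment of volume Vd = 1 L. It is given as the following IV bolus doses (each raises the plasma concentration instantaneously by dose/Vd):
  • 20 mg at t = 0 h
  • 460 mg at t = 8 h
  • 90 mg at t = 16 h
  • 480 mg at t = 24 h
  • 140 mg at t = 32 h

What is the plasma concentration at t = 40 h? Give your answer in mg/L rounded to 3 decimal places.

k = ln 2 / 10 = 0.06931 per h
Dose 1 (20 mg at t=0 h): 20·exp(−0.06931·40) = 1.250 mg/L
Dose 2 (460 mg at t=8 h): 460·exp(−0.06931·32) = 50.057 mg/L
Dose 3 (90 mg at t=16 h): 90·exp(−0.06931·24) = 17.052 mg/L
Dose 4 (480 mg at t=24 h): 480·exp(−0.06931·16) = 158.341 mg/L
Dose 5 (140 mg at t=32 h): 140·exp(−0.06931·8) = 80.409 mg/L
C(40) = 1.250 + 50.057 + 17.052 + 158.341 + 80.409 = 307.108 mg/L

307.108 mg/L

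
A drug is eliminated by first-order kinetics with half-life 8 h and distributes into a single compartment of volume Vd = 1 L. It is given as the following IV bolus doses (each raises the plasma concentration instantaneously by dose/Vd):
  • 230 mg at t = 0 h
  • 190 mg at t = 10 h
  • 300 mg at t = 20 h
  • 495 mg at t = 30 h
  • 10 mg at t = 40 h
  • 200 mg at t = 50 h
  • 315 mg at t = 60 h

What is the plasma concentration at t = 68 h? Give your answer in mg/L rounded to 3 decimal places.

k = ln 2 / 8 = 0.08664 per h
Dose 1 (230 mg at t=0 h): 230·exp(−0.08664·68) = 0.635 mg/L
Dose 2 (190 mg at t=10 h): 190·exp(−0.08664·58) = 1.248 mg/L
Dose 3 (300 mg at t=20 h): 300·exp(−0.08664·48) = 4.688 mg/L
Dose 4 (495 mg at t=30 h): 495·exp(−0.08664·38) = 18.396 mg/L
Dose 5 (10 mg at t=40 h): 10·exp(−0.08664·28) = 0.884 mg/L
Dose 6 (200 mg at t=50 h): 200·exp(−0.08664·18) = 42.045 mg/L
Dose 7 (315 mg at t=60 h): 315·exp(−0.08664·8) = 157.500 mg/L
C(68) = 0.635 + 1.248 + 4.688 + 18.396 + 0.884 + 42.045 + 157.500 = 225.395 mg/L

225.395 mg/L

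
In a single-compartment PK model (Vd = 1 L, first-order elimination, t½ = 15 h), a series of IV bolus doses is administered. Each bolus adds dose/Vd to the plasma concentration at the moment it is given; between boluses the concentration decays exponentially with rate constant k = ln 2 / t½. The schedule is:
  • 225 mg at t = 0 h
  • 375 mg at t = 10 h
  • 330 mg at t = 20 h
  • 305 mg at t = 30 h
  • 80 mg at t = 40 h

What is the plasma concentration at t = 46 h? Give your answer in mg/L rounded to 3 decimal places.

k = ln 2 / 15 = 0.04621 per h
Dose 1 (225 mg at t=0 h): 225·exp(−0.04621·46) = 26.855 mg/L
Dose 2 (375 mg at t=10 h): 375·exp(−0.04621·36) = 71.049 mg/L
Dose 3 (330 mg at t=20 h): 330·exp(−0.04621·26) = 99.250 mg/L
Dose 4 (305 mg at t=30 h): 305·exp(−0.04621·16) = 145.613 mg/L
Dose 5 (80 mg at t=40 h): 80·exp(−0.04621·6) = 60.629 mg/L
C(46) = 26.855 + 71.049 + 99.250 + 145.613 + 60.629 = 403.396 mg/L

403.396 mg/L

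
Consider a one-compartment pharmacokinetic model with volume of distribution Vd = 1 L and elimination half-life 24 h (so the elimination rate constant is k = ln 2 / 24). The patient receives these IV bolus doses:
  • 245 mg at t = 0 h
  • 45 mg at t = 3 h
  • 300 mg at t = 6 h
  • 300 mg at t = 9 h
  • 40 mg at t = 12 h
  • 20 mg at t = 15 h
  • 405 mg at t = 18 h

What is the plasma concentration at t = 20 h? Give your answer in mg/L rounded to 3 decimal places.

1014.945 mg/L

k = ln 2 / 24 = 0.02888 per h
Dose 1 (245 mg at t=0 h): 245·exp(−0.02888·20) = 137.502 mg/L
Dose 2 (45 mg at t=3 h): 45·exp(−0.02888·17) = 27.541 mg/L
Dose 3 (300 mg at t=6 h): 300·exp(−0.02888·14) = 200.226 mg/L
Dose 4 (300 mg at t=9 h): 300·exp(−0.02888·11) = 218.348 mg/L
Dose 5 (40 mg at t=12 h): 40·exp(−0.02888·8) = 31.748 mg/L
Dose 6 (20 mg at t=15 h): 20·exp(−0.02888·5) = 17.311 mg/L
Dose 7 (405 mg at t=18 h): 405·exp(−0.02888·2) = 382.269 mg/L
C(20) = 137.502 + 27.541 + 200.226 + 218.348 + 31.748 + 17.311 + 382.269 = 1014.945 mg/L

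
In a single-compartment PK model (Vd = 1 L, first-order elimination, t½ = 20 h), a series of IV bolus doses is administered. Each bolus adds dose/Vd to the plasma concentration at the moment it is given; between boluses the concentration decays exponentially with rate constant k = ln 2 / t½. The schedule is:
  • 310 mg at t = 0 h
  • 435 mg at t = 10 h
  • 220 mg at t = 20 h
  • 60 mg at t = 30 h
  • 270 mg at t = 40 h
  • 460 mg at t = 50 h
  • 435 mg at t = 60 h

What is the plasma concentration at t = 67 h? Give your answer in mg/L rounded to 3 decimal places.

k = ln 2 / 20 = 0.03466 per h
Dose 1 (310 mg at t=0 h): 310·exp(−0.03466·67) = 30.403 mg/L
Dose 2 (435 mg at t=10 h): 435·exp(−0.03466·57) = 60.333 mg/L
Dose 3 (220 mg at t=20 h): 220·exp(−0.03466·47) = 43.152 mg/L
Dose 4 (60 mg at t=30 h): 60·exp(−0.03466·37) = 16.644 mg/L
Dose 5 (270 mg at t=40 h): 270·exp(−0.03466·27) = 105.919 mg/L
Dose 6 (460 mg at t=50 h): 460·exp(−0.03466·17) = 255.201 mg/L
Dose 7 (435 mg at t=60 h): 435·exp(−0.03466·7) = 341.294 mg/L
C(67) = 30.403 + 60.333 + 43.152 + 16.644 + 105.919 + 255.201 + 341.294 = 852.945 mg/L

852.945 mg/L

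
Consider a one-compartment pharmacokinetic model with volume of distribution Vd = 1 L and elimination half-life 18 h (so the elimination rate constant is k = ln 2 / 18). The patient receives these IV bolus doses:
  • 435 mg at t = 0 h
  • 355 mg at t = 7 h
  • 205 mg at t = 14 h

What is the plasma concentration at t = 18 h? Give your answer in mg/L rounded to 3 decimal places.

625.651 mg/L

k = ln 2 / 18 = 0.03851 per h
Dose 1 (435 mg at t=0 h): 435·exp(−0.03851·18) = 217.500 mg/L
Dose 2 (355 mg at t=7 h): 355·exp(−0.03851·11) = 232.416 mg/L
Dose 3 (205 mg at t=14 h): 205·exp(−0.03851·4) = 175.735 mg/L
C(18) = 217.500 + 232.416 + 175.735 = 625.651 mg/L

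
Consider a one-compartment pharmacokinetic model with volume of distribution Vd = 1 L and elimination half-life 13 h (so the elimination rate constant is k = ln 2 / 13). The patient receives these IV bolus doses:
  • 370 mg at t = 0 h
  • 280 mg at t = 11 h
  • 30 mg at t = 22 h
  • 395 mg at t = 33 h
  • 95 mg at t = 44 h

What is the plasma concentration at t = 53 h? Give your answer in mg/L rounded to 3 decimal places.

252.267 mg/L

k = ln 2 / 13 = 0.05332 per h
Dose 1 (370 mg at t=0 h): 370·exp(−0.05332·53) = 21.924 mg/L
Dose 2 (280 mg at t=11 h): 280·exp(−0.05332·42) = 29.826 mg/L
Dose 3 (30 mg at t=22 h): 30·exp(−0.05332·31) = 5.745 mg/L
Dose 4 (395 mg at t=33 h): 395·exp(−0.05332·20) = 135.980 mg/L
Dose 5 (95 mg at t=44 h): 95·exp(−0.05332·9) = 58.792 mg/L
C(53) = 21.924 + 29.826 + 5.745 + 135.980 + 58.792 = 252.267 mg/L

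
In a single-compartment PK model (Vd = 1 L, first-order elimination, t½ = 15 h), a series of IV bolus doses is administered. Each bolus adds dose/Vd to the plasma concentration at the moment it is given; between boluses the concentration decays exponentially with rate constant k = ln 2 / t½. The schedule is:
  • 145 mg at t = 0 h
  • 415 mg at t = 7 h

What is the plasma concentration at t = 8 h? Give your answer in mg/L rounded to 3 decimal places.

k = ln 2 / 15 = 0.04621 per h
Dose 1 (145 mg at t=0 h): 145·exp(−0.04621·8) = 100.189 mg/L
Dose 2 (415 mg at t=7 h): 415·exp(−0.04621·1) = 396.259 mg/L
C(8) = 100.189 + 396.259 = 496.448 mg/L

496.448 mg/L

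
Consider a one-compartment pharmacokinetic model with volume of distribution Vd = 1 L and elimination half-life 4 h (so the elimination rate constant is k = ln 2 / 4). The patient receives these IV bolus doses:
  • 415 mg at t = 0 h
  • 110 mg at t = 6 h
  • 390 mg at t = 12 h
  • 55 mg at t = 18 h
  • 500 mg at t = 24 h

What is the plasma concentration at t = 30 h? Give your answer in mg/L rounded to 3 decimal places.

k = ln 2 / 4 = 0.17329 per h
Dose 1 (415 mg at t=0 h): 415·exp(−0.17329·30) = 2.293 mg/L
Dose 2 (110 mg at t=6 h): 110·exp(−0.17329·24) = 1.719 mg/L
Dose 3 (390 mg at t=12 h): 390·exp(−0.17329·18) = 17.236 mg/L
Dose 4 (55 mg at t=18 h): 55·exp(−0.17329·12) = 6.875 mg/L
Dose 5 (500 mg at t=24 h): 500·exp(−0.17329·6) = 176.777 mg/L
C(30) = 2.293 + 1.719 + 17.236 + 6.875 + 176.777 = 204.899 mg/L

204.899 mg/L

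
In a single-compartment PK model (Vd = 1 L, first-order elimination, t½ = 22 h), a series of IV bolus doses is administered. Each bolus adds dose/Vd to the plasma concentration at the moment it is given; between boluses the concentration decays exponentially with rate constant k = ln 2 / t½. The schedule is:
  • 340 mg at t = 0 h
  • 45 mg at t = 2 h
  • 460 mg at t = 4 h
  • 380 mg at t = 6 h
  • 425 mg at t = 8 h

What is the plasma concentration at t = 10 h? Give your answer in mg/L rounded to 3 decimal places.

k = ln 2 / 22 = 0.03151 per h
Dose 1 (340 mg at t=0 h): 340·exp(−0.03151·10) = 248.112 mg/L
Dose 2 (45 mg at t=2 h): 45·exp(−0.03151·8) = 34.974 mg/L
Dose 3 (460 mg at t=4 h): 460·exp(−0.03151·6) = 380.767 mg/L
Dose 4 (380 mg at t=6 h): 380·exp(−0.03151·4) = 335.005 mg/L
Dose 5 (425 mg at t=8 h): 425·exp(−0.03151·2) = 399.046 mg/L
C(10) = 248.112 + 34.974 + 380.767 + 335.005 + 399.046 = 1397.903 mg/L

1397.903 mg/L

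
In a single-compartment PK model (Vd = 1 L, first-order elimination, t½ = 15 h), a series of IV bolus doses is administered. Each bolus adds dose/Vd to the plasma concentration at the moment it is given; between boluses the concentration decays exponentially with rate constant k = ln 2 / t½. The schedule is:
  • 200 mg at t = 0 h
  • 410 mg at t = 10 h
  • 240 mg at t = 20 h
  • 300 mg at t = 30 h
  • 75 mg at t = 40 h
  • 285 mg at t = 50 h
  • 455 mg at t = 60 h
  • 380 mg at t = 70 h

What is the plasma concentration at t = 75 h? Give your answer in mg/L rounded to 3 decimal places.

k = ln 2 / 15 = 0.04621 per h
Dose 1 (200 mg at t=0 h): 200·exp(−0.04621·75) = 6.250 mg/L
Dose 2 (410 mg at t=10 h): 410·exp(−0.04621·65) = 20.339 mg/L
Dose 3 (240 mg at t=20 h): 240·exp(−0.04621·55) = 18.899 mg/L
Dose 4 (300 mg at t=30 h): 300·exp(−0.04621·45) = 37.500 mg/L
Dose 5 (75 mg at t=40 h): 75·exp(−0.04621·35) = 14.882 mg/L
Dose 6 (285 mg at t=50 h): 285·exp(−0.04621·25) = 89.769 mg/L
Dose 7 (455 mg at t=60 h): 455·exp(−0.04621·15) = 227.500 mg/L
Dose 8 (380 mg at t=70 h): 380·exp(−0.04621·5) = 301.606 mg/L
C(75) = 6.250 + 20.339 + 18.899 + 37.500 + 14.882 + 89.769 + 227.500 + 301.606 = 716.745 mg/L

716.745 mg/L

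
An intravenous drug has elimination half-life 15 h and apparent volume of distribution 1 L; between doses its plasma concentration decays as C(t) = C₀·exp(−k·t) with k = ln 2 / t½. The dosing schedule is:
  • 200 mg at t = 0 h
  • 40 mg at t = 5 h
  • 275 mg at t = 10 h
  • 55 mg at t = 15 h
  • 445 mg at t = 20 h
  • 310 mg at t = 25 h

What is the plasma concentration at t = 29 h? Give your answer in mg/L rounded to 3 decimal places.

k = ln 2 / 15 = 0.04621 per h
Dose 1 (200 mg at t=0 h): 200·exp(−0.04621·29) = 52.365 mg/L
Dose 2 (40 mg at t=5 h): 40·exp(−0.04621·24) = 13.195 mg/L
Dose 3 (275 mg at t=10 h): 275·exp(−0.04621·19) = 114.295 mg/L
Dose 4 (55 mg at t=15 h): 55·exp(−0.04621·14) = 28.801 mg/L
Dose 5 (445 mg at t=20 h): 445·exp(−0.04621·9) = 293.591 mg/L
Dose 6 (310 mg at t=25 h): 310·exp(−0.04621·4) = 257.684 mg/L
C(29) = 52.365 + 13.195 + 114.295 + 28.801 + 293.591 + 257.684 = 759.930 mg/L

759.930 mg/L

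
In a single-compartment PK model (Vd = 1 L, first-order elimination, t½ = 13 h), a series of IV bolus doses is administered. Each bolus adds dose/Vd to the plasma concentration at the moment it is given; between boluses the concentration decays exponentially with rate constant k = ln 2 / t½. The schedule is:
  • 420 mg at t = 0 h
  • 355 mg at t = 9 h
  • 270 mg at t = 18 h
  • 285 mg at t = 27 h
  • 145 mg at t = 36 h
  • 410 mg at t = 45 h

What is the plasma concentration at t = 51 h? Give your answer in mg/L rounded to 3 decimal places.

554.158 mg/L

k = ln 2 / 13 = 0.05332 per h
Dose 1 (420 mg at t=0 h): 420·exp(−0.05332·51) = 27.688 mg/L
Dose 2 (355 mg at t=9 h): 355·exp(−0.05332·42) = 37.816 mg/L
Dose 3 (270 mg at t=18 h): 270·exp(−0.05332·33) = 46.474 mg/L
Dose 4 (285 mg at t=27 h): 285·exp(−0.05332·24) = 79.268 mg/L
Dose 5 (145 mg at t=36 h): 145·exp(−0.05332·15) = 65.167 mg/L
Dose 6 (410 mg at t=45 h): 410·exp(−0.05332·6) = 297.747 mg/L
C(51) = 27.688 + 37.816 + 46.474 + 79.268 + 65.167 + 297.747 = 554.158 mg/L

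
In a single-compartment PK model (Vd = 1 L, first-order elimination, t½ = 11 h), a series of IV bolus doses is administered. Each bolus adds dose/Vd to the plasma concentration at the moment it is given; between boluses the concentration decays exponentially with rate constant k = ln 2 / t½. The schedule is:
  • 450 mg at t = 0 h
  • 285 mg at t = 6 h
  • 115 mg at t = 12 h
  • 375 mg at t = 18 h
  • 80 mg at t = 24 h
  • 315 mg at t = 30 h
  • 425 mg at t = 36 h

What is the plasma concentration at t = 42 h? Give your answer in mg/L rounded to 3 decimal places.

626.221 mg/L

k = ln 2 / 11 = 0.06301 per h
Dose 1 (450 mg at t=0 h): 450·exp(−0.06301·42) = 31.903 mg/L
Dose 2 (285 mg at t=6 h): 285·exp(−0.06301·36) = 29.489 mg/L
Dose 3 (115 mg at t=12 h): 115·exp(−0.06301·30) = 17.366 mg/L
Dose 4 (375 mg at t=18 h): 375·exp(−0.06301·24) = 82.649 mg/L
Dose 5 (80 mg at t=24 h): 80·exp(−0.06301·18) = 25.733 mg/L
Dose 6 (315 mg at t=30 h): 315·exp(−0.06301·12) = 147.882 mg/L
Dose 7 (425 mg at t=36 h): 425·exp(−0.06301·6) = 291.200 mg/L
C(42) = 31.903 + 29.489 + 17.366 + 82.649 + 25.733 + 147.882 + 291.200 = 626.221 mg/L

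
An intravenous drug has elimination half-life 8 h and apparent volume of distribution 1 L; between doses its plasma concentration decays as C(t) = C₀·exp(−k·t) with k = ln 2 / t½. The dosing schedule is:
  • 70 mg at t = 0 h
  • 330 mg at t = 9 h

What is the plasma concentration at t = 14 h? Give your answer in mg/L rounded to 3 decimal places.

k = ln 2 / 8 = 0.08664 per h
Dose 1 (70 mg at t=0 h): 70·exp(−0.08664·14) = 20.811 mg/L
Dose 2 (330 mg at t=9 h): 330·exp(−0.08664·5) = 213.979 mg/L
C(14) = 20.811 + 213.979 = 234.790 mg/L

234.790 mg/L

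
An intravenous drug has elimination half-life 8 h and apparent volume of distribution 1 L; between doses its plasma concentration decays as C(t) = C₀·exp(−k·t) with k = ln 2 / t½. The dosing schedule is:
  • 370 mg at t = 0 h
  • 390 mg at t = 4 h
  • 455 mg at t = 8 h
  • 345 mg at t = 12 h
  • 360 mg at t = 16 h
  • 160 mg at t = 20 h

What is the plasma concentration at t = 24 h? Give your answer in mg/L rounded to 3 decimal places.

644.056 mg/L

k = ln 2 / 8 = 0.08664 per h
Dose 1 (370 mg at t=0 h): 370·exp(−0.08664·24) = 46.250 mg/L
Dose 2 (390 mg at t=4 h): 390·exp(−0.08664·20) = 68.943 mg/L
Dose 3 (455 mg at t=8 h): 455·exp(−0.08664·16) = 113.750 mg/L
Dose 4 (345 mg at t=12 h): 345·exp(−0.08664·12) = 121.976 mg/L
Dose 5 (360 mg at t=16 h): 360·exp(−0.08664·8) = 180.000 mg/L
Dose 6 (160 mg at t=20 h): 160·exp(−0.08664·4) = 113.137 mg/L
C(24) = 46.250 + 68.943 + 113.750 + 121.976 + 180.000 + 113.137 = 644.056 mg/L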